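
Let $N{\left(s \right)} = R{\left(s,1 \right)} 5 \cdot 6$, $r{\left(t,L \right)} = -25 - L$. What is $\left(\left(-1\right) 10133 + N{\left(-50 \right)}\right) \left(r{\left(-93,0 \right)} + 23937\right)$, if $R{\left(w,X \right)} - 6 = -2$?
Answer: $-239430856$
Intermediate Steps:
$R{\left(w,X \right)} = 4$ ($R{\left(w,X \right)} = 6 - 2 = 4$)
$N{\left(s \right)} = 120$ ($N{\left(s \right)} = 4 \cdot 5 \cdot 6 = 20 \cdot 6 = 120$)
$\left(\left(-1\right) 10133 + N{\left(-50 \right)}\right) \left(r{\left(-93,0 \right)} + 23937\right) = \left(\left(-1\right) 10133 + 120\right) \left(\left(-25 - 0\right) + 23937\right) = \left(-10133 + 120\right) \left(\left(-25 + 0\right) + 23937\right) = - 10013 \left(-25 + 23937\right) = \left(-10013\right) 23912 = -239430856$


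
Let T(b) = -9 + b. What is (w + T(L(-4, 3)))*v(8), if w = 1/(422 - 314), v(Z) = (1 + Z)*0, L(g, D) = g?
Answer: 0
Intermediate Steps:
v(Z) = 0
w = 1/108 ≈ 0.0092593
(w + T(L(-4, 3)))*v(8) = (1/108 + (-9 - 4))*0 = (1/108 - 13)*0 = -1403/108*0 = 0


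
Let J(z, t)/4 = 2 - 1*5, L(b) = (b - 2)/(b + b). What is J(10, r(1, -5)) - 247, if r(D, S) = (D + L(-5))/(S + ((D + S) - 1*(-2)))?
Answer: -259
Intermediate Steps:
L(b) = (-2 + b)/(2*b) (L(b) = (-2 + b)/((2*b)) = (-2 + b)*(1/(2*b)) = (-2 + b)/(2*b))
r(D, S) = (7/10 + D)/(2 + D + 2*S) (r(D, S) = (D + (½)*(-2 - 5)/(-5))/(S + ((D + S) - 1*(-2))) = (D + (½)*(-⅕)*(-7))/(S + ((D + S) + 2)) = (D + 7/10)/(S + (2 + D + S)) = (7/10 + D)/(2 + D + 2*S))
J(z, t) = -12 (J(z, t) = 4*(2 - 1*5) = 4*(2 - 5) = 4*(-3) = -12)
J(10, r(1, -5)) - 247 = -12 - 247 = -259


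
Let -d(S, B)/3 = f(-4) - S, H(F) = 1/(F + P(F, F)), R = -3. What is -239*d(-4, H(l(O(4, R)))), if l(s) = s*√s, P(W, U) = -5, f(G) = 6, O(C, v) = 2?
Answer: 7170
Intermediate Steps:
l(s) = s^(3/2)
H(F) = 1/(-5 + F) (H(F) = 1/(F - 5) = 1/(-5 + F))
d(S, B) = -18 + 3*S (d(S, B) = -3*(6 - S) = -18 + 3*S)
-239*d(-4, H(l(O(4, R)))) = -239*(-18 + 3*(-4)) = -239*(-18 - 12) = -239*(-30) = 7170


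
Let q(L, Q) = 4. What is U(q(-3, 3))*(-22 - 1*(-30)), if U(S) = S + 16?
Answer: 160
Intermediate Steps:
U(S) = 16 + S
U(q(-3, 3))*(-22 - 1*(-30)) = (16 + 4)*(-22 - 1*(-30)) = 20*(-22 + 30) = 20*8 = 160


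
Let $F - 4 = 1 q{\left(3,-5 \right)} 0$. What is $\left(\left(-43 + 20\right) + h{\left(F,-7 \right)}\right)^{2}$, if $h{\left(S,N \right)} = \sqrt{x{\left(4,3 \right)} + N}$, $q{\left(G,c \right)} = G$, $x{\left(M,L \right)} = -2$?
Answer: $520 - 138 i \approx 520.0 - 138.0 i$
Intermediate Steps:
$F = 4$ ($F = 4 + 1 \cdot 3 \cdot 0 = 4 + 3 \cdot 0 = 4 + 0 = 4$)
$h{\left(S,N \right)} = \sqrt{-2 + N}$
$\left(\left(-43 + 20\right) + h{\left(F,-7 \right)}\right)^{2} = \left(\left(-43 + 20\right) + \sqrt{-2 - 7}\right)^{2} = \left(-23 + \sqrt{-9}\right)^{2} = \left(-23 + 3 i\right)^{2}$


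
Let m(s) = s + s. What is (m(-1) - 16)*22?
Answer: -396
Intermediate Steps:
m(s) = 2*s
(m(-1) - 16)*22 = (2*(-1) - 16)*22 = (-2 - 16)*22 = -18*22 = -396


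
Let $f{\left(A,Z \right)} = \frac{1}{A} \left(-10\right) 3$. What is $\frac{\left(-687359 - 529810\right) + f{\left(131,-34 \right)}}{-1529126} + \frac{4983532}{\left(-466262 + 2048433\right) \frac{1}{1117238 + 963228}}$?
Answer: $\frac{2076885217400169717371}{316933384443526} \approx 6.5531 \cdot 10^{6}$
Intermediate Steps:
$f{\left(A,Z \right)} = - \frac{30}{A}$ ($f{\left(A,Z \right)} = - \frac{10}{A} 3 = - \frac{30}{A}$)
$\frac{\left(-687359 - 529810\right) + f{\left(131,-34 \right)}}{-1529126} + \frac{4983532}{\left(-466262 + 2048433\right) \frac{1}{1117238 + 963228}} = \frac{\left(-687359 - 529810\right) - \frac{30}{131}}{-1529126} + \frac{4983532}{\left(-466262 + 2048433\right) \frac{1}{1117238 + 963228}} = \left(-1217169 - \frac{30}{131}\right) \left(- \frac{1}{1529126}\right) + \frac{4983532}{1582171 \cdot \frac{1}{2080466}} = \left(- \frac{159449169}{131}\right) \left(- \frac{1}{1529126}\right) + \frac{4983532}{\frac{1582171}{2080466}} = \frac{159449169}{200315506} + 4983532 \cdot \frac{2080466}{1582171} = \frac{159449169}{200315506} + \frac{10368068885912}{1582171} = \frac{2076885217400169717371}{316933384443526}$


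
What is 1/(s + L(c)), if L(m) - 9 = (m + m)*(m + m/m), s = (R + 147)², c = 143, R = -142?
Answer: 1/41218 ≈ 2.4261e-5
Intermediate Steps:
s = 25 (s = (-142 + 147)² = 5² = 25)
L(m) = 9 + 2*m*(1 + m) (L(m) = 9 + (m + m)*(m + m/m) = 9 + (2*m)*(m + 1) = 9 + (2*m)*(1 + m) = 9 + 2*m*(1 + m))
1/(s + L(c)) = 1/(25 + (9 + 2*143 + 2*143²)) = 1/(25 + (9 + 286 + 2*20449)) = 1/(25 + (9 + 286 + 40898)) = 1/(25 + 41193) = 1/41218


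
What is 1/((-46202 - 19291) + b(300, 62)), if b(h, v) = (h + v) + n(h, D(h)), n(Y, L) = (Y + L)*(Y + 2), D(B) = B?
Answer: 1/116069 ≈ 8.6156e-6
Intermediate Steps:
n(Y, L) = (2 + Y)*(L + Y) (n(Y, L) = (L + Y)*(2 + Y) = (2 + Y)*(L + Y))
b(h, v) = v + 2*h² + 5*h (b(h, v) = (h + v) + (h² + 2*h + 2*h + h*h) = (h + v) + (h² + 2*h + 2*h + h²) = (h + v) + (2*h² + 4*h) = v + 2*h² + 5*h)
1/((-46202 - 19291) + b(300, 62)) = 1/((-46202 - 19291) + (62 + 2*300² + 5*300)) = 1/(-65493 + (62 + 2*90000 + 1500)) = 1/(-65493 + (62 + 180000 + 1500)) = 1/(-65493 + 181562) = 1/116069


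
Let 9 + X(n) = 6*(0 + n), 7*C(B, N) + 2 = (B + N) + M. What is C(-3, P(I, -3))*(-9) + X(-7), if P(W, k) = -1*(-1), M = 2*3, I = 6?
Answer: -375/7 ≈ -53.571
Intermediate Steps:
M = 6
P(W, k) = 1
C(B, N) = 4/7 + B/7 + N/7 (C(B, N) = -2/7 + ((B + N) + 6)/7 = -2/7 + (6 + B + N)/7 = -2/7 + (6/7 + B/7 + N/7) = 4/7 + B/7 + N/7)
X(n) = -9 + 6*n (X(n) = -9 + 6*(0 + n) = -9 + 6*n)
C(-3, P(I, -3))*(-9) + X(-7) = (4/7 + (1/7)*(-3) + (1/7)*1)*(-9) + (-9 + 6*(-7)) = (4/7 - 3/7 + 1/7)*(-9) + (-9 - 42) = (2/7)*(-9) - 51 = -18/7 - 51 = -375/7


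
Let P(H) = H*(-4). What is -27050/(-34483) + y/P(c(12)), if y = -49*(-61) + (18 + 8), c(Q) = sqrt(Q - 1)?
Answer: 27050/34483 - 3015*sqrt(11)/44 ≈ -226.48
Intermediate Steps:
c(Q) = sqrt(-1 + Q)
P(H) = -4*H
y = 3015 (y = 2989 + 26 = 3015)
-27050/(-34483) + y/P(c(12)) = -27050/(-34483) + 3015/((-4*sqrt(-1 + 12))) = -27050*(-1/34483) + 3015/((-4*sqrt(11))) = 27050/34483 + 3015*(-sqrt(11)/44) = 27050/34483 - 3015*sqrt(11)/44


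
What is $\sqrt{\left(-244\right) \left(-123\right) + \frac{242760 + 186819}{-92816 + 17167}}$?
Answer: $\frac{\sqrt{171719312062641}}{75649} \approx 173.22$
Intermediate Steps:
$\sqrt{\left(-244\right) \left(-123\right) + \frac{242760 + 186819}{-92816 + 17167}} = \sqrt{30012 + \frac{429579}{-75649}} = \sqrt{30012 + 429579 \left(- \frac{1}{75649}\right)} = \sqrt{30012 - \frac{429579}{75649}} = \sqrt{\frac{2269948209}{75649}} = \frac{\sqrt{171719312062641}}{75649}$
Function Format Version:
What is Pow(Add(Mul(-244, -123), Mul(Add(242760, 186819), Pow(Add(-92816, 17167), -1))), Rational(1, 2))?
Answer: Mul(Rational(1, 75649), Pow(171719312062641, Rational(1, 2))) ≈ 173.22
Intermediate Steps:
Pow(Add(Mul(-244, -123), Mul(Add(242760, 186819), Pow(Add(-92816, 17167), -1))), Rational(1, 2)) = Pow(Add(30012, Mul(429579, Pow(-75649, -1))), Rational(1, 2)) = Pow(Add(30012, Mul(429579, Rational(-1, 75649))), Rational(1, 2)) = Pow(Add(30012, Rational(-429579, 75649)), Rational(1, 2)) = Pow(Rational(2269948209, 75649), Rational(1, 2)) = Mul(Rational(1, 75649), Pow(171719312062641, Rational(1, 2)))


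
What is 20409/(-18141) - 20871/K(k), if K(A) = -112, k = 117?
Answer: 125445001/677264 ≈ 185.22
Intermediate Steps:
20409/(-18141) - 20871/K(k) = 20409/(-18141) - 20871/(-112) = 20409*(-1/18141) - 20871*(-1/112) = -6803/6047 + 20871/112 = 125445001/677264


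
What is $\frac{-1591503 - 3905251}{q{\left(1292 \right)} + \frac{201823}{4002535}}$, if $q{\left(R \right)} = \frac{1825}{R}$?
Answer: $- \frac{28425227750635880}{7565381691} \approx -3.7573 \cdot 10^{6}$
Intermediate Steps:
$\frac{-1591503 - 3905251}{q{\left(1292 \right)} + \frac{201823}{4002535}} = \frac{-1591503 - 3905251}{\frac{1825}{1292} + \frac{201823}{4002535}} = - \frac{5496754}{1825 \cdot \frac{1}{1292} + 201823 \cdot \frac{1}{4002535}} = - \frac{5496754}{\frac{1825}{1292} + \frac{201823}{4002535}} = - \frac{5496754}{\frac{7565381691}{5171275220}} = \left(-5496754\right) \frac{5171275220}{7565381691} = - \frac{28425227750635880}{7565381691}$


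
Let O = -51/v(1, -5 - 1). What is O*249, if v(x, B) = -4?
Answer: 12699/4 ≈ 3174.8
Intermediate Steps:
O = 51/4 (O = -51/(-4) = -51*(-¼) = 51/4 ≈ 12.750)
O*249 = (51/4)*249 = 12699/4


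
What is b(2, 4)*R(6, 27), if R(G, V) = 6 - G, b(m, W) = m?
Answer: 0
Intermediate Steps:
b(2, 4)*R(6, 27) = 2*(6 - 1*6) = 2*(6 - 6) = 2*0 = 0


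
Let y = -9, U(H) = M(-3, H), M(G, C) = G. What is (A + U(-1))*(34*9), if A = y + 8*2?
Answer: 1224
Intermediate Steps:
U(H) = -3
A = 7 (A = -9 + 8*2 = -9 + 16 = 7)
(A + U(-1))*(34*9) = (7 - 3)*(34*9) = 4*306 = 1224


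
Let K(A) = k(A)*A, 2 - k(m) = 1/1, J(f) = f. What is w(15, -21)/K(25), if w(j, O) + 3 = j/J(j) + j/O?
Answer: -19/175 ≈ -0.10857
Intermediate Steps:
k(m) = 1 (k(m) = 2 - 1/1 = 2 - 1 = 1)
w(j, O) = -2 + j/O (w(j, O) = -3 + (j/j + j/O) = -3 + (1 + j/O) = -2 + j/O)
K(A) = A (K(A) = 1*A = A)
w(15, -21)/K(25) = (-2 + 15/(-21))/25 = (-2 + 15*(-1/21))*(1/25) = (-2 - 5/7)*(1/25) = -19/7*1/25 = -19/175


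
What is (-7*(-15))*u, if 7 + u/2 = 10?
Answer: 630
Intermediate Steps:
u = 6 (u = -14 + 2*10 = -14 + 20 = 6)
(-7*(-15))*u = -7*(-15)*6 = 105*6 = 630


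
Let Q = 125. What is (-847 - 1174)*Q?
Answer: -252625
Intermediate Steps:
(-847 - 1174)*Q = (-847 - 1174)*125 = -2021*125 = -252625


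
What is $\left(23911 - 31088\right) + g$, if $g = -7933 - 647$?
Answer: $-15757$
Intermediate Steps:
$g = -8580$ ($g = -7933 - 647 = -8580$)
$\left(23911 - 31088\right) + g = \left(23911 - 31088\right) - 8580 = -7177 - 8580 = -15757$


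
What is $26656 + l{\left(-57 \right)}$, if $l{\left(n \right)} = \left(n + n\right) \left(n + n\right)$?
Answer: $39652$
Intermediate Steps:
$l{\left(n \right)} = 4 n^{2}$ ($l{\left(n \right)} = 2 n 2 n = 4 n^{2}$)
$26656 + l{\left(-57 \right)} = 26656 + 4 \left(-57\right)^{2} = 26656 + 4 \cdot 3249 = 26656 + 12996 = 39652$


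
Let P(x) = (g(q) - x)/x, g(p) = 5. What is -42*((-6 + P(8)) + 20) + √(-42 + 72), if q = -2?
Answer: -2289/4 + √30 ≈ -566.77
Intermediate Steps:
P(x) = (5 - x)/x
-42*((-6 + P(8)) + 20) + √(-42 + 72) = -42*((-6 + (5 - 1*8)/8) + 20) + √(-42 + 72) = -42*((-6 + (5 - 8)/8) + 20) + √30 = -42*((-6 + (⅛)*(-3)) + 20) + √30 = -42*((-6 - 3/8) + 20) + √30 = -42*(-51/8 + 20) + √30 = -42*109/8 + √30 = -2289/4 + √30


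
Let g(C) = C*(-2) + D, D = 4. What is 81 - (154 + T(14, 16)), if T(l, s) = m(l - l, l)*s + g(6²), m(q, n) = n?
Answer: -229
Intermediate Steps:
g(C) = 4 - 2*C (g(C) = C*(-2) + 4 = -2*C + 4 = 4 - 2*C)
T(l, s) = -68 + l*s (T(l, s) = l*s + (4 - 2*6²) = l*s + (4 - 2*36) = l*s + (4 - 72) = l*s - 68 = -68 + l*s)
81 - (154 + T(14, 16)) = 81 - (154 + (-68 + 14*16)) = 81 - (154 + (-68 + 224)) = 81 - (154 + 156) = 81 - 1*310 = 81 - 310 = -229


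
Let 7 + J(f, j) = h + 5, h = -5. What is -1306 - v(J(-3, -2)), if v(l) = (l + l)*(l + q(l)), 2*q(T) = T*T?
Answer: -1061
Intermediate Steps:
J(f, j) = -7 (J(f, j) = -7 + (-5 + 5) = -7 + 0 = -7)
q(T) = T²/2 (q(T) = (T*T)/2 = T²/2)
v(l) = 2*l*(l + l²/2) (v(l) = (l + l)*(l + l²/2) = (2*l)*(l + l²/2) = 2*l*(l + l²/2))
-1306 - v(J(-3, -2)) = -1306 - (-7)²*(2 - 7) = -1306 - 49*(-5) = -1306 - 1*(-245) = -1306 + 245 = -1061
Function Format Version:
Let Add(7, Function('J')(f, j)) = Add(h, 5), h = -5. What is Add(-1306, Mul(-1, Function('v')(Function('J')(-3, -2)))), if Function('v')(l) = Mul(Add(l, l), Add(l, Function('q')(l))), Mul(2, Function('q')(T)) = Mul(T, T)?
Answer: -1061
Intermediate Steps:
Function('J')(f, j) = -7 (Function('J')(f, j) = Add(-7, Add(-5, 5)) = Add(-7, 0) = -7)
Function('q')(T) = Mul(Rational(1, 2), Pow(T, 2)) (Function('q')(T) = Mul(Rational(1, 2), Mul(T, T)) = Mul(Rational(1, 2), Pow(T, 2)))
Function('v')(l) = Mul(2, l, Add(l, Mul(Rational(1, 2), Pow(l, 2)))) (Function('v')(l) = Mul(Add(l, l), Add(l, Mul(Rational(1, 2), Pow(l, 2)))) = Mul(Mul(2, l), Add(l, Mul(Rational(1, 2), Pow(l, 2)))) = Mul(2, l, Add(l, Mul(Rational(1, 2), Pow(l, 2)))))
Add(-1306, Mul(-1, Function('v')(Function('J')(-3, -2)))) = Add(-1306, Mul(-1, Mul(Pow(-7, 2), Add(2, -7)))) = Add(-1306, Mul(-1, Mul(49, -5))) = Add(-1306, Mul(-1, -245)) = Add(-1306, 245) = -1061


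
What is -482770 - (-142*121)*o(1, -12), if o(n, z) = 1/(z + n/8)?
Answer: -46000606/95 ≈ -4.8422e+5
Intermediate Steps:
o(n, z) = 1/(z + n/8) (o(n, z) = 1/(z + n*(1/8)) = 1/(z + n/8))
-482770 - (-142*121)*o(1, -12) = -482770 - (-142*121)*8/(1 + 8*(-12)) = -482770 - (-17182)*8/(1 - 96) = -482770 - (-17182)*8/(-95) = -482770 - (-17182)*8*(-1/95) = -482770 - (-17182)*(-8)/95 = -482770 - 1*137456/95 = -482770 - 137456/95 = -46000606/95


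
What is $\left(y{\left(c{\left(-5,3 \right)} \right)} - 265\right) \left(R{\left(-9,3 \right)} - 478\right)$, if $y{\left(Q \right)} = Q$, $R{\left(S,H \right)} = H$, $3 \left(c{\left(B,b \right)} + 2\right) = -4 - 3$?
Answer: $\frac{383800}{3} \approx 1.2793 \cdot 10^{5}$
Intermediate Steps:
$c{\left(B,b \right)} = - \frac{13}{3}$ ($c{\left(B,b \right)} = -2 + \frac{-4 - 3}{3} = -2 + \frac{1}{3} \left(-7\right) = -2 - \frac{7}{3} = - \frac{13}{3}$)
$\left(y{\left(c{\left(-5,3 \right)} \right)} - 265\right) \left(R{\left(-9,3 \right)} - 478\right) = \left(- \frac{13}{3} - 265\right) \left(3 - 478\right) = \left(- \frac{808}{3}\right) \left(-475\right) = \frac{383800}{3}$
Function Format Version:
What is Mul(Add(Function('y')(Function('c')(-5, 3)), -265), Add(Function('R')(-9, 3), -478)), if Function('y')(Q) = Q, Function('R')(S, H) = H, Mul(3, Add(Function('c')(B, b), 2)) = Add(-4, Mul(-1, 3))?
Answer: Rational(383800, 3) ≈ 1.2793e+5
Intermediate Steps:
Function('c')(B, b) = Rational(-13, 3) (Function('c')(B, b) = Add(-2, Mul(Rational(1, 3), Add(-4, Mul(-1, 3)))) = Add(-2, Mul(Rational(1, 3), Add(-4, -3))) = Add(-2, Mul(Rational(1, 3), -7)) = Add(-2, Rational(-7, 3)) = Rational(-13, 3))
Mul(Add(Function('y')(Function('c')(-5, 3)), -265), Add(Function('R')(-9, 3), -478)) = Mul(Add(Rational(-13, 3), -265), Add(3, -478)) = Mul(Rational(-808, 3), -475) = Rational(383800, 3)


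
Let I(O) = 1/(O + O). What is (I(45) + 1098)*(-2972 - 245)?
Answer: -317907157/90 ≈ -3.5323e+6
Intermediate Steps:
I(O) = 1/(2*O)
(I(45) + 1098)*(-2972 - 245) = ((½)/45 + 1098)*(-2972 - 245) = ((½)*(1/45) + 1098)*(-3217) = (1/90 + 1098)*(-3217) = (98821/90)*(-3217) = -317907157/90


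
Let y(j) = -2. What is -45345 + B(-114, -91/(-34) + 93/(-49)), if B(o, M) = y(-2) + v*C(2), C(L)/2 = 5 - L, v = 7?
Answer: -45305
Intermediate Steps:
C(L) = 10 - 2*L (C(L) = 2*(5 - L) = 10 - 2*L)
B(o, M) = 40 (B(o, M) = -2 + 7*(10 - 2*2) = -2 + 7*(10 - 4) = -2 + 7*6 = -2 + 42 = 40)
-45345 + B(-114, -91/(-34) + 93/(-49)) = -45345 + 40 = -45305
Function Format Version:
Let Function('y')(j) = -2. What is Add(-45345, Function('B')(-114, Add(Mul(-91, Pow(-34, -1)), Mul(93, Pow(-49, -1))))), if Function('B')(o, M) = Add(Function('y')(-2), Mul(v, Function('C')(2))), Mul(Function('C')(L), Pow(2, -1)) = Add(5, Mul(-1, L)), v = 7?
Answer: -45305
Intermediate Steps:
Function('C')(L) = Add(10, Mul(-2, L)) (Function('C')(L) = Mul(2, Add(5, Mul(-1, L))) = Add(10, Mul(-2, L)))
Function('B')(o, M) = 40 (Function('B')(o, M) = Add(-2, Mul(7, Add(10, Mul(-2, 2)))) = Add(-2, Mul(7, Add(10, -4))) = Add(-2, Mul(7, 6)) = Add(-2, 42) = 40)
Add(-45345, Function('B')(-114, Add(Mul(-91, Pow(-34, -1)), Mul(93, Pow(-49, -1))))) = Add(-45345, 40) = -45305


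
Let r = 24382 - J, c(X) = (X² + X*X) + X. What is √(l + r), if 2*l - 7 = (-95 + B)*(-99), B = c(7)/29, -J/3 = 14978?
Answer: √248407098/58 ≈ 271.74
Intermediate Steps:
J = -44934 (J = -3*14978 = -44934)
c(X) = X + 2*X² (c(X) = (X² + X²) + X = 2*X² + X = X + 2*X²)
B = 105/29 (B = (7*(1 + 2*7))/29 = (7*(1 + 14))*(1/29) = (7*15)*(1/29) = 105*(1/29) = 105/29 ≈ 3.6207)
r = 69316 (r = 24382 - 1*(-44934) = 24382 + 44934 = 69316)
l = 262553/58 (l = 7/2 + ((-95 + 105/29)*(-99))/2 = 7/2 + (-2650/29*(-99))/2 = 7/2 + (½)*(262350/29) = 7/2 + 131175/29 = 262553/58 ≈ 4526.8)
√(l + r) = √(262553/58 + 69316) = √(4282881/58) = √248407098/58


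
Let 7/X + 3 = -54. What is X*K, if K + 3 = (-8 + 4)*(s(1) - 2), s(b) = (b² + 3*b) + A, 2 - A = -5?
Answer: 91/19 ≈ 4.7895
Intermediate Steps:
X = -7/57 (X = 7/(-3 - 54) = 7/(-57) = 7*(-1/57) = -7/57 ≈ -0.12281)
A = 7 (A = 2 - 1*(-5) = 2 + 5 = 7)
s(b) = 7 + b² + 3*b (s(b) = (b² + 3*b) + 7 = 7 + b² + 3*b)
K = -39 (K = -3 + (-8 + 4)*((7 + 1² + 3*1) - 2) = -3 - 4*((7 + 1 + 3) - 2) = -3 - 4*(11 - 2) = -3 - 4*9 = -3 - 36 = -39)
X*K = -7/57*(-39) = 91/19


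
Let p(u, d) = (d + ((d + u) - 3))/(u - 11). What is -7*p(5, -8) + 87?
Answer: 212/3 ≈ 70.667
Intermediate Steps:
p(u, d) = (-3 + u + 2*d)/(-11 + u) (p(u, d) = (d + (-3 + d + u))/(-11 + u) = (-3 + u + 2*d)/(-11 + u))
-7*p(5, -8) + 87 = -7*(-3 + 5 + 2*(-8))/(-11 + 5) + 87 = -7*(-3 + 5 - 16)/(-6) + 87 = -(-7)*(-14)/6 + 87 = -7*7/3 + 87 = -49/3 + 87 = 212/3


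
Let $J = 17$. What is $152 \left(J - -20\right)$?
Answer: $5624$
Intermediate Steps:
$152 \left(J - -20\right) = 152 \left(17 - -20\right) = 152 \left(17 + 20\right) = 152 \cdot 37 = 5624$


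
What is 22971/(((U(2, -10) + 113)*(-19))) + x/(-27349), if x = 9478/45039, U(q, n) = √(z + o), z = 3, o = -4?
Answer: -24040151887721/2247103353210 + 1209*I/12770 ≈ -10.698 + 0.094675*I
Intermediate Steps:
U(q, n) = I (U(q, n) = √(3 - 4) = √(-1) = I)
x = 9478/45039 (x = 9478*(1/45039) = 9478/45039 ≈ 0.21044)
22971/(((U(2, -10) + 113)*(-19))) + x/(-27349) = 22971/(((I + 113)*(-19))) + (9478/45039)/(-27349) = 22971/(((113 + I)*(-19))) + (9478/45039)*(-1/27349) = 22971/(-2147 - 19*I) - 1354/175967373 = 22971*((-2147 + 19*I)/4609970) - 1354/175967373 = 1209*(-2147 + 19*I)/242630 - 1354/175967373 = -1354/175967373 + 1209*(-2147 + 19*I)/242630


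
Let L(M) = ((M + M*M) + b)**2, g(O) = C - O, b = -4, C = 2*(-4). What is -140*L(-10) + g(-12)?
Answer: -1035436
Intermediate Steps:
C = -8
g(O) = -8 - O
L(M) = (-4 + M + M**2)**2 (L(M) = ((M + M*M) - 4)**2 = ((M + M**2) - 4)**2 = (-4 + M + M**2)**2)
-140*L(-10) + g(-12) = -140*(-4 - 10 + (-10)**2)**2 + (-8 - 1*(-12)) = -140*(-4 - 10 + 100)**2 + (-8 + 12) = -140*86**2 + 4 = -140*7396 + 4 = -1035440 + 4 = -1035436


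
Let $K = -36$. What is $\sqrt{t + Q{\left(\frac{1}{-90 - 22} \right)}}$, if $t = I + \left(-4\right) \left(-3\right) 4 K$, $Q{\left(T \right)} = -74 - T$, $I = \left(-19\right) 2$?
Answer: $\frac{i \sqrt{1442553}}{28} \approx 42.895 i$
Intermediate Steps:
$I = -38$
$t = -1766$ ($t = -38 + \left(-4\right) \left(-3\right) 4 \left(-36\right) = -38 + 12 \cdot 4 \left(-36\right) = -38 + 48 \left(-36\right) = -38 - 1728 = -1766$)
$\sqrt{t + Q{\left(\frac{1}{-90 - 22} \right)}} = \sqrt{-1766 - \left(74 + \frac{1}{-90 - 22}\right)} = \sqrt{-1766 - \frac{8287}{112}} = \sqrt{- \frac{206079}{112}} = \frac{i \sqrt{1442553}}{28}$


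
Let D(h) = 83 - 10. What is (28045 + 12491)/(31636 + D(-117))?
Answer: 40536/31709 ≈ 1.2784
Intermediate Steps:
D(h) = 73
(28045 + 12491)/(31636 + D(-117)) = (28045 + 12491)/(31636 + 73) = 40536/31709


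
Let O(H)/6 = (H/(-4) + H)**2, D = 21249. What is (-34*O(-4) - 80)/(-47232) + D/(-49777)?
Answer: -227065009/587766816 ≈ -0.38632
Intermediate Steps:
O(H) = 27*H**2/8 (O(H) = 6*(H/(-4) + H)**2 = 6*(H*(-1/4) + H)**2 = 6*(-H/4 + H)**2 = 6*(3*H/4)**2 = 6*(9*H**2/16) = 27*H**2/8)
(-34*O(-4) - 80)/(-47232) + D/(-49777) = (-459*(-4)**2/4 - 80)/(-47232) + 21249/(-49777) = (-459*16/4 - 80)*(-1/47232) + 21249*(-1/49777) = (-34*54 - 80)*(-1/47232) - 21249/49777 = (-1836 - 80)*(-1/47232) - 21249/49777 = -1916*(-1/47232) - 21249/49777 = 479/11808 - 21249/49777 = -227065009/587766816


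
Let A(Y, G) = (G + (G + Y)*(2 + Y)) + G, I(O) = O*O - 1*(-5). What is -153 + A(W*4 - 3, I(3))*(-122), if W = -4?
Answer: -13939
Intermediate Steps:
I(O) = 5 + O² (I(O) = O² + 5 = 5 + O²)
A(Y, G) = 2*G + (2 + Y)*(G + Y) (A(Y, G) = (G + (2 + Y)*(G + Y)) + G = 2*G + (2 + Y)*(G + Y))
-153 + A(W*4 - 3, I(3))*(-122) = -153 + ((-4*4 - 3)² + 2*(-4*4 - 3) + 4*(5 + 3²) + (5 + 3²)*(-4*4 - 3))*(-122) = -153 + ((-16 - 3)² + 2*(-16 - 3) + 4*(5 + 9) + (5 + 9)*(-16 - 3))*(-122) = -153 + ((-19)² + 2*(-19) + 4*14 + 14*(-19))*(-122) = -153 + (361 - 38 + 56 - 266)*(-122) = -153 + 113*(-122) = -153 - 13786 = -13939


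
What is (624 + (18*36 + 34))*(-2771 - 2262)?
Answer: -6573098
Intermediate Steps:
(624 + (18*36 + 34))*(-2771 - 2262) = (624 + (648 + 34))*(-5033) = (624 + 682)*(-5033) = 1306*(-5033) = -6573098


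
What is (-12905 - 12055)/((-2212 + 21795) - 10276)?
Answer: -24960/9307 ≈ -2.6819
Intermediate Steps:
(-12905 - 12055)/((-2212 + 21795) - 10276) = -24960/(19583 - 10276) = -24960/9307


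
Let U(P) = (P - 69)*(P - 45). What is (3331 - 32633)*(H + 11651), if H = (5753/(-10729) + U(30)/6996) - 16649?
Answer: 1832274919874035/12510014 ≈ 1.4646e+8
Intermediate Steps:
U(P) = (-69 + P)*(-45 + P)
H = -416569770013/25020028 (H = (5753/(-10729) + (3105 + 30**2 - 114*30)/6996) - 16649 = (5753*(-1/10729) + (3105 + 900 - 3420)*(1/6996)) - 16649 = (-5753/10729 + 585*(1/6996)) - 16649 = (-5753/10729 + 195/2332) - 16649 = -11323841/25020028 - 16649 = -416569770013/25020028 ≈ -16649.)
(3331 - 32633)*(H + 11651) = (3331 - 32633)*(-416569770013/25020028 + 11651) = -29302*(-125061423785/25020028) = 1832274919874035/12510014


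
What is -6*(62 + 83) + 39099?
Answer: 38229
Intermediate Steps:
-6*(62 + 83) + 39099 = -6*145 + 39099 = -870 + 39099 = 38229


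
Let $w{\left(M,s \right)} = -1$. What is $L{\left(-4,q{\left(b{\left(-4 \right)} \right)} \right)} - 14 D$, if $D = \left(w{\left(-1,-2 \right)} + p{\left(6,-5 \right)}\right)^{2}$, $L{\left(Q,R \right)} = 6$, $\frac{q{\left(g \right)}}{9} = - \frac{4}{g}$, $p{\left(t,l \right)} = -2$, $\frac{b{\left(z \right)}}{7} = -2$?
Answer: $-120$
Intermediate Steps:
$b{\left(z \right)} = -14$ ($b{\left(z \right)} = 7 \left(-2\right) = -14$)
$q{\left(g \right)} = - \frac{36}{g}$ ($q{\left(g \right)} = 9 \left(- \frac{4}{g}\right) = - \frac{36}{g}$)
$D = 9$ ($D = \left(-1 - 2\right)^{2} = \left(-3\right)^{2} = 9$)
$L{\left(-4,q{\left(b{\left(-4 \right)} \right)} \right)} - 14 D = 6 - 126 = -120$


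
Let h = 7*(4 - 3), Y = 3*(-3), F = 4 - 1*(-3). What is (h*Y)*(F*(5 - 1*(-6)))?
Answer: -4851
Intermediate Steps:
F = 7 (F = 4 + 3 = 7)
Y = -9
h = 7 (h = 7*1 = 7)
(h*Y)*(F*(5 - 1*(-6))) = (7*(-9))*(7*(5 - 1*(-6))) = -441*(5 + 6) = -441*11 = -63*77 = -4851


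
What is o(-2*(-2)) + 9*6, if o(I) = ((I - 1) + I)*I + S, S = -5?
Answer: 77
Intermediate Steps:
o(I) = -5 + I*(-1 + 2*I) (o(I) = ((I - 1) + I)*I - 5 = ((-1 + I) + I)*I - 5 = (-1 + 2*I)*I - 5 = I*(-1 + 2*I) - 5 = -5 + I*(-1 + 2*I))
o(-2*(-2)) + 9*6 = (-5 - (-2)*(-2) + 2*(-2*(-2))**2) + 9*6 = (-5 - 1*4 + 2*4**2) + 54 = (-5 - 4 + 2*16) + 54 = (-5 - 4 + 32) + 54 = 23 + 54 = 77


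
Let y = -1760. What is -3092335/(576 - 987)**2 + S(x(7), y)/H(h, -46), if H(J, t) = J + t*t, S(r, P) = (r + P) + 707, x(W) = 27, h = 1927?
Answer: -12675623351/682947603 ≈ -18.560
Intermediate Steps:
S(r, P) = 707 + P + r (S(r, P) = (P + r) + 707 = 707 + P + r)
H(J, t) = J + t**2
-3092335/(576 - 987)**2 + S(x(7), y)/H(h, -46) = -3092335/(576 - 987)**2 + (707 - 1760 + 27)/(1927 + (-46)**2) = -3092335/((-411)**2) - 1026/(1927 + 2116) = -3092335/168921 - 1026/4043 = -12675623351/682947603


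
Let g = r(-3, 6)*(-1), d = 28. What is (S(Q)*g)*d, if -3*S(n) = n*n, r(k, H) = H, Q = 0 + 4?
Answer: 896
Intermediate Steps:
Q = 4
S(n) = -n²/3 (S(n) = -n*n/3 = -n²/3)
g = -6 (g = 6*(-1) = -6)
(S(Q)*g)*d = (-⅓*4²*(-6))*28 = (-⅓*16*(-6))*28 = -16/3*(-6)*28 = 32*28 = 896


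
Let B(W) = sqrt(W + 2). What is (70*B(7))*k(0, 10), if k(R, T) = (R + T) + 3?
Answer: 2730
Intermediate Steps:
k(R, T) = 3 + R + T
B(W) = sqrt(2 + W)
(70*B(7))*k(0, 10) = (70*sqrt(2 + 7))*(3 + 0 + 10) = (70*sqrt(9))*13 = (70*3)*13 = 210*13 = 2730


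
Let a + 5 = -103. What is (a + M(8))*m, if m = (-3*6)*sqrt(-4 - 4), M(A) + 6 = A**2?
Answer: 1800*I*sqrt(2) ≈ 2545.6*I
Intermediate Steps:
a = -108 (a = -5 - 103 = -108)
M(A) = -6 + A**2
m = -36*I*sqrt(2) ≈ -50.912*I
(a + M(8))*m = (-108 + (-6 + 8**2))*(-36*I*sqrt(2)) = (-108 + (-6 + 64))*(-36*I*sqrt(2)) = (-108 + 58)*(-36*I*sqrt(2)) = -(-1800)*I*sqrt(2) = 1800*I*sqrt(2)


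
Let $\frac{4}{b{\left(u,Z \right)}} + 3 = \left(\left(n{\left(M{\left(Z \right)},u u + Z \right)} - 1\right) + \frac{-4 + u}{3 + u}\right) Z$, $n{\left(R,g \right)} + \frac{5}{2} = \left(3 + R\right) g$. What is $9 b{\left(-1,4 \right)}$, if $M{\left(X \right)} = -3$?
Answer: $- \frac{4}{3} \approx -1.3333$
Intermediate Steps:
$n{\left(R,g \right)} = - \frac{5}{2} + g \left(3 + R\right)$ ($n{\left(R,g \right)} = - \frac{5}{2} + \left(3 + R\right) g = - \frac{5}{2} + g \left(3 + R\right)$)
$b{\left(u,Z \right)} = \frac{4}{-3 + Z \left(- \frac{7}{2} + \frac{-4 + u}{3 + u}\right)}$ ($b{\left(u,Z \right)} = \frac{4}{-3 + \left(\left(\left(- \frac{5}{2} + 3 \left(u u + Z\right) - 3 \left(u u + Z\right)\right) - 1\right) + \frac{-4 + u}{3 + u}\right) Z} = \frac{4}{-3 + \left(\left(\left(- \frac{5}{2} + 3 \left(u^{2} + Z\right) - 3 \left(u^{2} + Z\right)\right) - 1\right) + \frac{-4 + u}{3 + u}\right) Z} = \frac{4}{-3 + \left(\left(\left(- \frac{5}{2} + 3 \left(Z + u^{2}\right) - 3 \left(Z + u^{2}\right)\right) - 1\right) + \frac{-4 + u}{3 + u}\right) Z} = \frac{4}{-3 + \left(\left(\left(- \frac{5}{2} + \left(3 Z + 3 u^{2}\right) - \left(3 Z + 3 u^{2}\right)\right) - 1\right) + \frac{-4 + u}{3 + u}\right) Z} = \frac{4}{-3 + \left(\left(- \frac{5}{2} - 1\right) + \frac{-4 + u}{3 + u}\right) Z} = \frac{4}{-3 + \left(- \frac{7}{2} + \frac{-4 + u}{3 + u}\right) Z} = \frac{4}{-3 + Z \left(- \frac{7}{2} + \frac{-4 + u}{3 + u}\right)}$)
$9 b{\left(-1,4 \right)} = 9 \frac{8 \left(-3 - -1\right)}{18 + 6 \left(-1\right) + 29 \cdot 4 + 5 \cdot 4 \left(-1\right)} = 9 \frac{8 \left(-3 + 1\right)}{18 - 6 + 116 - 20} = 9 \cdot 8 \cdot \frac{1}{108} \left(-2\right) = 9 \left(- \frac{4}{27}\right) = - \frac{4}{3}$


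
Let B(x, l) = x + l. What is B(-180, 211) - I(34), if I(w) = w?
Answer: -3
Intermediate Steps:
B(x, l) = l + x
B(-180, 211) - I(34) = (211 - 180) - 1*34 = 31 - 34 = -3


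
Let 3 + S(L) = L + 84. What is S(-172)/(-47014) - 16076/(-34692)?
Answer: 189738509/407752422 ≈ 0.46533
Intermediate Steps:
S(L) = 81 + L (S(L) = -3 + (L + 84) = -3 + (84 + L) = 81 + L)
S(-172)/(-47014) - 16076/(-34692) = (81 - 172)/(-47014) - 16076/(-34692) = -91*(-1/47014) - 16076*(-1/34692) = 91/47014 + 4019/8673 = 189738509/407752422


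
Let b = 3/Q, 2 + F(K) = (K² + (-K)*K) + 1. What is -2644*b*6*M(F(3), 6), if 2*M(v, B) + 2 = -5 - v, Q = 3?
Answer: 47592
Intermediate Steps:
F(K) = -1 (F(K) = -2 + ((K² + (-K)*K) + 1) = -2 + ((K² - K²) + 1) = -2 + (0 + 1) = -2 + 1 = -1)
M(v, B) = -7/2 - v/2 (M(v, B) = -1 + (-5 - v)/2 = -1 + (-5/2 - v/2) = -7/2 - v/2)
b = 1 (b = 3/3 = 3*(⅓) = 1)
-2644*b*6*M(F(3), 6) = -2644*1*6*(-7/2 - ½*(-1)) = -15864*(-7/2 + ½) = -15864*(-3) = -2644*(-18) = 47592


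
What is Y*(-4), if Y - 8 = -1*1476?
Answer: 5872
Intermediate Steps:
Y = -1468 (Y = 8 - 1*1476 = 8 - 1476 = -1468)
Y*(-4) = -1468*(-4) = 5872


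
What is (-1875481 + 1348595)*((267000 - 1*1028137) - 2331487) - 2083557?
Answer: 1629458205307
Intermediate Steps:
(-1875481 + 1348595)*((267000 - 1*1028137) - 2331487) - 2083557 = -526886*((267000 - 1028137) - 2331487) - 2083557 = -526886*(-761137 - 2331487) - 2083557 = -526886*(-3092624) - 2083557 = 1629460288864 - 2083557 = 1629458205307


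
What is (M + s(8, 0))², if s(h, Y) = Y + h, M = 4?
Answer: 144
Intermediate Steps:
(M + s(8, 0))² = (4 + (0 + 8))² = (4 + 8)² = 12² = 144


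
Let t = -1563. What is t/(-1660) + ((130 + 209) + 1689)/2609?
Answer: 7444347/4330940 ≈ 1.7189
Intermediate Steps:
t/(-1660) + ((130 + 209) + 1689)/2609 = -1563/(-1660) + ((130 + 209) + 1689)/2609 = -1563*(-1/1660) + (339 + 1689)*(1/2609) = 1563/1660 + 2028*(1/2609) = 1563/1660 + 2028/2609 = 7444347/4330940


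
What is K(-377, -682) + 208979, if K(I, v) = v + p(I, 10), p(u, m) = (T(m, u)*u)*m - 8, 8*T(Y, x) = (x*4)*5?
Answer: 3761514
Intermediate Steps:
T(Y, x) = 5*x/2 (T(Y, x) = ((x*4)*5)/8 = ((4*x)*5)/8 = (20*x)/8 = 5*x/2)
p(u, m) = -8 + 5*m*u²/2 (p(u, m) = ((5*u/2)*u)*m - 8 = (5*u²/2)*m - 8 = 5*m*u²/2 - 8 = -8 + 5*m*u²/2)
K(I, v) = -8 + v + 25*I² (K(I, v) = v + (-8 + (5/2)*10*I²) = v + (-8 + 25*I²) = -8 + v + 25*I²)
K(-377, -682) + 208979 = (-8 - 682 + 25*(-377)²) + 208979 = (-8 - 682 + 25*142129) + 208979 = (-8 - 682 + 3553225) + 208979 = 3552535 + 208979 = 3761514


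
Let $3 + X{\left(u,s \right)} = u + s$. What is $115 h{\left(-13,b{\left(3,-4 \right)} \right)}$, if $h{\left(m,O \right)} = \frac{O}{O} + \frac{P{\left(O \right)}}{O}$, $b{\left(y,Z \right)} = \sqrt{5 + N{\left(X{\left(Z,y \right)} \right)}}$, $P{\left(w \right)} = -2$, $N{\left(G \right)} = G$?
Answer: $-115$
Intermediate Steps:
$X{\left(u,s \right)} = -3 + s + u$ ($X{\left(u,s \right)} = -3 + \left(u + s\right) = -3 + \left(s + u\right) = -3 + s + u$)
$b{\left(y,Z \right)} = \sqrt{2 + Z + y}$ ($b{\left(y,Z \right)} = \sqrt{5 + \left(-3 + y + Z\right)} = \sqrt{5 + \left(-3 + Z + y\right)} = \sqrt{2 + Z + y}$)
$h{\left(m,O \right)} = 1 - \frac{2}{O}$ ($h{\left(m,O \right)} = \frac{O}{O} - \frac{2}{O} = 1 - \frac{2}{O}$)
$115 h{\left(-13,b{\left(3,-4 \right)} \right)} = 115 \frac{-2 + \sqrt{2 - 4 + 3}}{\sqrt{2 - 4 + 3}} = 115 \frac{-2 + \sqrt{1}}{\sqrt{1}} = 115 \frac{-2 + 1}{1} = 115 \cdot 1 \left(-1\right) = 115 \left(-1\right) = -115$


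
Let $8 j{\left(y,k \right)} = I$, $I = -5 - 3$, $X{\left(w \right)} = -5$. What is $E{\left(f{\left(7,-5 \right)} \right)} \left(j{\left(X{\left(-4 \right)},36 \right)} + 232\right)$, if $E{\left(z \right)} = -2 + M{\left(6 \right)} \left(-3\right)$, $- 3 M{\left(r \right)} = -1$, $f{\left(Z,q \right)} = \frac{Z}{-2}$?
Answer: $-693$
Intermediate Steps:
$f{\left(Z,q \right)} = - \frac{Z}{2}$ ($f{\left(Z,q \right)} = Z \left(- \frac{1}{2}\right) = - \frac{Z}{2}$)
$M{\left(r \right)} = \frac{1}{3}$ ($M{\left(r \right)} = \left(- \frac{1}{3}\right) \left(-1\right) = \frac{1}{3}$)
$E{\left(z \right)} = -3$ ($E{\left(z \right)} = -2 + \frac{1}{3} \left(-3\right) = -2 - 1 = -3$)
$I = -8$ ($I = -5 - 3 = -8$)
$j{\left(y,k \right)} = -1$ ($j{\left(y,k \right)} = \frac{1}{8} \left(-8\right) = -1$)
$E{\left(f{\left(7,-5 \right)} \right)} \left(j{\left(X{\left(-4 \right)},36 \right)} + 232\right) = - 3 \left(-1 + 232\right) = \left(-3\right) 231 = -693$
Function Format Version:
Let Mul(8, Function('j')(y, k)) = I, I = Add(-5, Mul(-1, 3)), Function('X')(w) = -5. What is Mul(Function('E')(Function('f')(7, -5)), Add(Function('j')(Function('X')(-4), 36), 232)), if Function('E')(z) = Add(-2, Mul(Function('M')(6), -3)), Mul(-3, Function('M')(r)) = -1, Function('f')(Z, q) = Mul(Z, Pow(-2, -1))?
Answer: -693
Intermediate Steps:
Function('f')(Z, q) = Mul(Rational(-1, 2), Z) (Function('f')(Z, q) = Mul(Z, Rational(-1, 2)) = Mul(Rational(-1, 2), Z))
Function('M')(r) = Rational(1, 3) (Function('M')(r) = Mul(Rational(-1, 3), -1) = Rational(1, 3))
Function('E')(z) = -3 (Function('E')(z) = Add(-2, Mul(Rational(1, 3), -3)) = Add(-2, -1) = -3)
I = -8 (I = Add(-5, -3) = -8)
Function('j')(y, k) = -1 (Function('j')(y, k) = Mul(Rational(1, 8), -8) = -1)
Mul(Function('E')(Function('f')(7, -5)), Add(Function('j')(Function('X')(-4), 36), 232)) = Mul(-3, Add(-1, 232)) = Mul(-3, 231) = -693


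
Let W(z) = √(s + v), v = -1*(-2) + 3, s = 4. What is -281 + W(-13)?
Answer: -278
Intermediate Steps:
v = 5 (v = 2 + 3 = 5)
W(z) = 3 (W(z) = √(4 + 5) = √9 = 3)
-281 + W(-13) = -281 + 3 = -278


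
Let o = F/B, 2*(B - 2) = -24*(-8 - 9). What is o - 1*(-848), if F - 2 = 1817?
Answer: 176507/206 ≈ 856.83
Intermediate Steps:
F = 1819 (F = 2 + 1817 = 1819)
B = 206 (B = 2 + (-24*(-8 - 9))/2 = 2 + (-24*(-17))/2 = 2 + (½)*408 = 2 + 204 = 206)
o = 1819/206 ≈ 8.8301
o - 1*(-848) = 1819/206 - 1*(-848) = 1819/206 + 848 = 176507/206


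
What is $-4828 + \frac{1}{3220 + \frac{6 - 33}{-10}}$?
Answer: $- \frac{155591946}{32227} \approx -4828.0$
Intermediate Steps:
$-4828 + \frac{1}{3220 + \frac{6 - 33}{-10}} = -4828 + \frac{1}{3220 - - \frac{27}{10}} = -4828 + \frac{1}{3220 + \frac{27}{10}} = -4828 + \frac{1}{\frac{32227}{10}} = -4828 + \frac{10}{32227} = - \frac{155591946}{32227}$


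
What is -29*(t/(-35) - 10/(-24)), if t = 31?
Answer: 5713/420 ≈ 13.602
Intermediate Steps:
-29*(t/(-35) - 10/(-24)) = -29*(31/(-35) - 10/(-24)) = -29*(31*(-1/35) - 10*(-1/24)) = -29*(-31/35 + 5/12) = -29*(-197/420) = 5713/420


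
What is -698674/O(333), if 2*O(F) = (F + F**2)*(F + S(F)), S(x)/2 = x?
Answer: -698674/55555389 ≈ -0.012576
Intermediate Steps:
S(x) = 2*x
O(F) = 3*F*(F + F**2)/2 (O(F) = ((F + F**2)*(F + 2*F))/2 = ((F + F**2)*(3*F))/2 = (3*F*(F + F**2))/2 = 3*F*(F + F**2)/2)
-698674/O(333) = -698674*2/(332667*(1 + 333)) = -698674/((3/2)*110889*334) = -698674/55555389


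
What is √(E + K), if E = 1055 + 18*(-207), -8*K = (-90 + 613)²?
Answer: I*√589794/4 ≈ 192.0*I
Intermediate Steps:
K = -273529/8 (K = -(-90 + 613)²/8 = -⅛*523² = -⅛*273529 = -273529/8 ≈ -34191.)
E = -2671 (E = 1055 - 3726 = -2671)
√(E + K) = √(-2671 - 273529/8) = √(-294897/8) = I*√589794/4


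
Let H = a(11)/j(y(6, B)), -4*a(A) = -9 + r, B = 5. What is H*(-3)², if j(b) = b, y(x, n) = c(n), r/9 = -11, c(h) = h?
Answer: 243/5 ≈ 48.600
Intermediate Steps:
r = -99 (r = 9*(-11) = -99)
a(A) = 27 (a(A) = -(-9 - 99)/4 = -¼*(-108) = 27)
y(x, n) = n
H = 27/5 ≈ 5.4000
H*(-3)² = (27/5)*(-3)² = (27/5)*9 = 243/5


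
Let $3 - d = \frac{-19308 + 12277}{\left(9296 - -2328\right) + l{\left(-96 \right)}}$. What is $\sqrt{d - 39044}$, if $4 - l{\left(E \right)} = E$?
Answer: $\frac{i \sqrt{1341546992943}}{5862} \approx 197.59 i$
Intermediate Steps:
$l{\left(E \right)} = 4 - E$
$d = \frac{42203}{11724}$ ($d = 3 - \frac{-19308 + 12277}{\left(9296 - -2328\right) + \left(4 - -96\right)} = 3 - - \frac{7031}{\left(9296 + 2328\right) + \left(4 + 96\right)} = 3 - - \frac{7031}{11624 + 100} = 3 - - \frac{7031}{11724} = 3 + \frac{7031}{11724} = \frac{42203}{11724} \approx 3.5997$)
$\sqrt{d - 39044} = \sqrt{\frac{42203}{11724} - 39044} = \sqrt{- \frac{457709653}{11724}} = \frac{i \sqrt{1341546992943}}{5862}$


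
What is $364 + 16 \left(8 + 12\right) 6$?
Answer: $2284$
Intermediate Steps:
$364 + 16 \left(8 + 12\right) 6 = 364 + 16 \cdot 20 \cdot 6 = 364 + 16 \cdot 120 = 364 + 1920 = 2284$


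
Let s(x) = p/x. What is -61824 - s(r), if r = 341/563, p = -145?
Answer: -21000349/341 ≈ -61585.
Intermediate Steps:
r = 341/563 (r = 341*(1/563) = 341/563 ≈ 0.60568)
s(x) = -145/x
-61824 - s(r) = -61824 - (-145)/341/563 = -61824 - (-145)*563/341 = -61824 - 1*(-81635/341) = -61824 + 81635/341 = -21000349/341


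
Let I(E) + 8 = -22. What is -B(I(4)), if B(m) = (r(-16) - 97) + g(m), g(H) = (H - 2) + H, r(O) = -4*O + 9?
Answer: 86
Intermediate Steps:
I(E) = -30 (I(E) = -8 - 22 = -30)
r(O) = 9 - 4*O
g(H) = -2 + 2*H (g(H) = (-2 + H) + H = -2 + 2*H)
B(m) = -26 + 2*m (B(m) = ((9 - 4*(-16)) - 97) + (-2 + 2*m) = ((9 + 64) - 97) + (-2 + 2*m) = (73 - 97) + (-2 + 2*m) = -24 + (-2 + 2*m) = -26 + 2*m)
-B(I(4)) = -(-26 + 2*(-30)) = -(-26 - 60) = -1*(-86) = 86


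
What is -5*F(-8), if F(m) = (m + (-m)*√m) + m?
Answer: 80 - 80*I*√2 ≈ 80.0 - 113.14*I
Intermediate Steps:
F(m) = -m^(3/2) + 2*m (F(m) = (m - m^(3/2)) + m = -m^(3/2) + 2*m)
-5*F(-8) = -5*(-(-8)^(3/2) + 2*(-8)) = -5*(-(-16)*I*√2 - 16) = -5*(16*I*√2 - 16) = -5*(-16 + 16*I*√2) = 80 - 80*I*√2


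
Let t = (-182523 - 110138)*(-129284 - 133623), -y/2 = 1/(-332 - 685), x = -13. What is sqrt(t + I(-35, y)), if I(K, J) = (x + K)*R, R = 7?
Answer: sqrt(76942625191) ≈ 2.7739e+5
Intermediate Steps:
y = 2/1017 (y = -2/(-332 - 685) = -2/(-1017) = -2*(-1/1017) = 2/1017 ≈ 0.0019666)
I(K, J) = -91 + 7*K (I(K, J) = (-13 + K)*7 = -91 + 7*K)
t = 76942625527 (t = -292661*(-262907) = 76942625527)
sqrt(t + I(-35, y)) = sqrt(76942625527 + (-91 + 7*(-35))) = sqrt(76942625527 + (-91 - 245)) = sqrt(76942625527 - 336) = sqrt(76942625191)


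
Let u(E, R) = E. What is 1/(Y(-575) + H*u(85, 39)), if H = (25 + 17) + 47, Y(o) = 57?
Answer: 1/7622 ≈ 0.00013120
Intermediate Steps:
H = 89 (H = 42 + 47 = 89)
1/(Y(-575) + H*u(85, 39)) = 1/(57 + 89*85) = 1/(57 + 7565) = 1/7622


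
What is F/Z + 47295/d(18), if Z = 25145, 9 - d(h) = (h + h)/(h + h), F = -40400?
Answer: 237781915/40232 ≈ 5910.3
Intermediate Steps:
d(h) = 8 (d(h) = 9 - (h + h)/(h + h) = 9 - 2*h/(2*h) = 9 - 2*h*1/(2*h) = 9 - 1*1 = 9 - 1 = 8)
F/Z + 47295/d(18) = -40400/25145 + 47295/8 = -40400*1/25145 + 47295*(⅛) = -8080/5029 + 47295/8 = 237781915/40232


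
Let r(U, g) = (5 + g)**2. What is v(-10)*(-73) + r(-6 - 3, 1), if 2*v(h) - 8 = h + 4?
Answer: -37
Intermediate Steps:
v(h) = 6 + h/2 (v(h) = 4 + (h + 4)/2 = 4 + (4 + h)/2 = 4 + (2 + h/2) = 6 + h/2)
v(-10)*(-73) + r(-6 - 3, 1) = (6 + (1/2)*(-10))*(-73) + (5 + 1)**2 = (6 - 5)*(-73) + 6**2 = 1*(-73) + 36 = -73 + 36 = -37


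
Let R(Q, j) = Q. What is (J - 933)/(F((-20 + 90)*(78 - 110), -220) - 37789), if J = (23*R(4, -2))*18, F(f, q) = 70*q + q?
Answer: -241/17803 ≈ -0.013537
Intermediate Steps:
F(f, q) = 71*q
J = 1656 (J = (23*4)*18 = 92*18 = 1656)
(J - 933)/(F((-20 + 90)*(78 - 110), -220) - 37789) = (1656 - 933)/(71*(-220) - 37789) = 723/(-15620 - 37789) = 723/(-53409) = 723*(-1/53409) = -241/17803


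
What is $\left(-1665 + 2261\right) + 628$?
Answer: $1224$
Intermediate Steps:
$\left(-1665 + 2261\right) + 628 = 596 + 628 = 1224$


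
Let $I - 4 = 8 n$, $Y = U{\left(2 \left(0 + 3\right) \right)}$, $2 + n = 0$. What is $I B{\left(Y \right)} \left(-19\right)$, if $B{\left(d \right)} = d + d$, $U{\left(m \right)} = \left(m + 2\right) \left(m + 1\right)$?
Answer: $25536$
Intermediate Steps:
$n = -2$ ($n = -2 + 0 = -2$)
$U{\left(m \right)} = \left(1 + m\right) \left(2 + m\right)$ ($U{\left(m \right)} = \left(2 + m\right) \left(1 + m\right) = \left(1 + m\right) \left(2 + m\right)$)
$Y = 56$ ($Y = 2 + \left(2 \left(0 + 3\right)\right)^{2} + 3 \cdot 2 \left(0 + 3\right) = 2 + \left(2 \cdot 3\right)^{2} + 3 \cdot 2 \cdot 3 = 2 + 6^{2} + 3 \cdot 6 = 2 + 36 + 18 = 56$)
$B{\left(d \right)} = 2 d$
$I = -12$ ($I = 4 + 8 \left(-2\right) = 4 - 16 = -12$)
$I B{\left(Y \right)} \left(-19\right) = - 12 \cdot 2 \cdot 56 \left(-19\right) = \left(-12\right) 112 \left(-19\right) = \left(-1344\right) \left(-19\right) = 25536$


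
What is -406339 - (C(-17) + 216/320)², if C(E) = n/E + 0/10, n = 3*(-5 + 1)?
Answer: -187892035321/462400 ≈ -4.0634e+5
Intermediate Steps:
n = -12 (n = 3*(-4) = -12)
C(E) = -12/E (C(E) = -12/E + 0/10 = -12/E + 0*(⅒) = -12/E + 0 = -12/E)
-406339 - (C(-17) + 216/320)² = -406339 - (-12/(-17) + 216/320)² = -406339 - (-12*(-1/17) + 216*(1/320))² = -406339 - (12/17 + 27/40)² = -406339 - (939/680)² = -406339 - 1*881721/462400 = -406339 - 881721/462400 = -187892035321/462400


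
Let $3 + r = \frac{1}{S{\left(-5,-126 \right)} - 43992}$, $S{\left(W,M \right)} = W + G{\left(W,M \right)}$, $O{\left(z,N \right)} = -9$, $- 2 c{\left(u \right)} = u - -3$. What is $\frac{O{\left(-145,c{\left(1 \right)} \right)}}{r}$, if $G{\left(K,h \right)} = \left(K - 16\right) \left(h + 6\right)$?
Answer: $\frac{373293}{124432} \approx 3.0$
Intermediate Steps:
$c{\left(u \right)} = - \frac{3}{2} - \frac{u}{2}$ ($c{\left(u \right)} = - \frac{u - -3}{2} = - \frac{u + 3}{2} = - \frac{3 + u}{2} = - \frac{3}{2} - \frac{u}{2}$)
$G{\left(K,h \right)} = \left(-16 + K\right) \left(6 + h\right)$
$S{\left(W,M \right)} = -96 - 16 M + 7 W + M W$ ($S{\left(W,M \right)} = W + \left(-96 - 16 M + 6 W + W M\right) = W + \left(-96 - 16 M + 6 W + M W\right) = -96 - 16 M + 7 W + M W$)
$r = - \frac{124432}{41477}$ ($r = -3 + \frac{1}{\left(-96 - -2016 + 7 \left(-5\right) - -630\right) - 43992} = -3 + \frac{1}{\left(-96 + 2016 - 35 + 630\right) - 43992} = -3 + \frac{1}{2515 - 43992} = -3 + \frac{1}{-41477} = -3 - \frac{1}{41477} = - \frac{124432}{41477} \approx -3.0$)
$\frac{O{\left(-145,c{\left(1 \right)} \right)}}{r} = - \frac{9}{- \frac{124432}{41477}} = \left(-9\right) \left(- \frac{41477}{124432}\right) = \frac{373293}{124432}$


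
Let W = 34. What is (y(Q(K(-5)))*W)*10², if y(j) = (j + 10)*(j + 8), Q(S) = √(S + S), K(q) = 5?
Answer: 306000 + 61200*√10 ≈ 4.9953e+5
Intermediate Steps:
Q(S) = √2*√S (Q(S) = √(2*S) = √2*√S)
y(j) = (8 + j)*(10 + j) (y(j) = (10 + j)*(8 + j) = (8 + j)*(10 + j))
(y(Q(K(-5)))*W)*10² = ((80 + (√2*√5)² + 18*(√2*√5))*34)*10² = ((80 + (√10)² + 18*√10)*34)*100 = ((80 + 10 + 18*√10)*34)*100 = ((90 + 18*√10)*34)*100 = (3060 + 612*√10)*100 = 306000 + 61200*√10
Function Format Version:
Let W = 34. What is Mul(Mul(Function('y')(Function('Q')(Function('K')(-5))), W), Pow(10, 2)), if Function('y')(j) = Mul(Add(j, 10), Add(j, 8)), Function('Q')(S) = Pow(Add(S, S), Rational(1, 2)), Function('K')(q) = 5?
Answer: Add(306000, Mul(61200, Pow(10, Rational(1, 2)))) ≈ 4.9953e+5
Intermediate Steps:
Function('Q')(S) = Mul(Pow(2, Rational(1, 2)), Pow(S, Rational(1, 2))) (Function('Q')(S) = Pow(Mul(2, S), Rational(1, 2)) = Mul(Pow(2, Rational(1, 2)), Pow(S, Rational(1, 2))))
Function('y')(j) = Mul(Add(8, j), Add(10, j)) (Function('y')(j) = Mul(Add(10, j), Add(8, j)) = Mul(Add(8, j), Add(10, j)))
Mul(Mul(Function('y')(Function('Q')(Function('K')(-5))), W), Pow(10, 2)) = Mul(Mul(Add(80, Pow(Mul(Pow(2, Rational(1, 2)), Pow(5, Rational(1, 2))), 2), Mul(18, Mul(Pow(2, Rational(1, 2)), Pow(5, Rational(1, 2))))), 34), Pow(10, 2)) = Mul(Mul(Add(80, Pow(Pow(10, Rational(1, 2)), 2), Mul(18, Pow(10, Rational(1, 2)))), 34), 100) = Mul(Mul(Add(80, 10, Mul(18, Pow(10, Rational(1, 2)))), 34), 100) = Mul(Mul(Add(90, Mul(18, Pow(10, Rational(1, 2)))), 34), 100) = Mul(Add(3060, Mul(612, Pow(10, Rational(1, 2)))), 100) = Add(306000, Mul(61200, Pow(10, Rational(1, 2))))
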